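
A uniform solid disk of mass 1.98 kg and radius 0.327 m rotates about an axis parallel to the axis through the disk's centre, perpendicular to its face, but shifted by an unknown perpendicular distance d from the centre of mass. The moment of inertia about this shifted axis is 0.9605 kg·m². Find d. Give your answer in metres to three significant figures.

0.657

About the centre-of-mass axis, I_cm = (1/2)MR² = (1/2)(1.98)(0.327)² = 0.10586 kg·m².
Parallel axis theorem: I = I_cm + Md², so Md² = 0.9605 − 0.10586 = 0.85464 kg·m².
d = √(0.85464 / 1.98) = 0.65699 m.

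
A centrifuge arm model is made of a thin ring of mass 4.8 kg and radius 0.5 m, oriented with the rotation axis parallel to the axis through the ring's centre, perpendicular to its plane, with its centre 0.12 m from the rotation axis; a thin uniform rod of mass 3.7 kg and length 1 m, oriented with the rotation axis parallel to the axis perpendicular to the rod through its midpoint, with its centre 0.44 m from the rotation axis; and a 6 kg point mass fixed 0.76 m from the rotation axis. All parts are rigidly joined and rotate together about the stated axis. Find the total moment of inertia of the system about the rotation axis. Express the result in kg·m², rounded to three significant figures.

5.76

Thin ring: I_cm = MR² = (4.8)(0.5)² = 1.2 kg·m²; centre at d = 0.12 m, so the parallel axis theorem gives I = 1.2 + (4.8)(0.12)² = 1.2691 kg·m².
Thin rod: I_cm = (1/12)ML² = (1/12)(3.7)(1)² = 0.30833 kg·m²; centre at d = 0.44 m, so the parallel axis theorem gives I = 0.30833 + (3.7)(0.44)² = 1.0247 kg·m².
Point mass: I_cm = 0; centre at d = 0.76 m, so the parallel axis theorem gives I = 0 + (6)(0.76)² = 3.4656 kg·m².
Total I = 1.2691 + 1.0247 + 3.4656 = 5.7594 kg·m².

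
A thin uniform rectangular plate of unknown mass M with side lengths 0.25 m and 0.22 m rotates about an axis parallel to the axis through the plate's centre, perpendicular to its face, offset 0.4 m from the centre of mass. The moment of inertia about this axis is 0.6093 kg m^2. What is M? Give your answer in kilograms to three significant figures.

I = I_cm + Md² = (1/12)M(a²+b²) + Md² = M·[0.0833333·[(0.25)² + (0.22)²] + (0.4)²] = M·0.16924.
So M = 0.6093 / 0.16924 = 3.6002 kg.

3.60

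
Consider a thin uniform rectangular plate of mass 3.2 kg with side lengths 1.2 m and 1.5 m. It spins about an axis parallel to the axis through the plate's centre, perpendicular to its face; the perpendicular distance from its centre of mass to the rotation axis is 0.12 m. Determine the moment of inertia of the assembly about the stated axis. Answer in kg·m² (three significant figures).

I_cm = (1/12)M(a²+b²) = (1/12)(3.2)[(1.2)² + (1.5)²] = 0.984 kg·m²; centre at d = 0.12 m, so the parallel axis theorem gives I = 0.984 + (3.2)(0.12)² = 1.0301 kg·m².

1.03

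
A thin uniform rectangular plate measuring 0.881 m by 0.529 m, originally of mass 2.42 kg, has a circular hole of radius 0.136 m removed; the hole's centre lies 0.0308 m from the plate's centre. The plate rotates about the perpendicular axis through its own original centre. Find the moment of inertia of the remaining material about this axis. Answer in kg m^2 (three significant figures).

0.210

Unpierced body about its centre: I₀ = (1/12)M(a²+b²) = (1/12)(2.42)[(0.881)² + (0.529)²] = 0.21296 kg m^2.
The removed disk has mass m = M·πr²/(ab) = (2.42)·π(0.136)²/(0.881·0.529) = 0.30173 kg (same uniform areal density).
Its moment of inertia about the rotation axis (parallel-axis theorem): I_hole = (1/2)mr² + md² = (1/2)(0.30173)(0.136)² + (0.30173)(0.0308)² = 0.0030766 kg m^2.
Treating the hole as negative mass, I = I₀ − I_hole = 0.21296 − 0.0030766 = 0.20988 kg m^2.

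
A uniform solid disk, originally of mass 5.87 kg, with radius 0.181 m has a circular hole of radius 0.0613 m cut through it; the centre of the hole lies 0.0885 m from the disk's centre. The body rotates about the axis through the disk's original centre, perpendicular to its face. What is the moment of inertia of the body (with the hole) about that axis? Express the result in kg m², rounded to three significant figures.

0.0896

Unpierced body about its centre: I₀ = (1/2)MR² = (1/2)(5.87)(0.181)² = 0.096154 kg m².
The removed disk has mass m = M·(r/R)² = (5.87)(0.0613/0.181)² = 0.67329 kg (same uniform areal density).
Its moment of inertia about the rotation axis (parallel-axis theorem): I_hole = (1/2)mr² + md² = (1/2)(0.67329)(0.0613)² + (0.67329)(0.0885)² = 0.0065384 kg m².
Treating the hole as negative mass, I = I₀ − I_hole = 0.096154 − 0.0065384 = 0.089615 kg m².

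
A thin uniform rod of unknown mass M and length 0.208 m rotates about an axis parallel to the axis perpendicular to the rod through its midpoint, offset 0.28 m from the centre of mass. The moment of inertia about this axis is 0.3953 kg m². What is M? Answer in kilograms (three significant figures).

I = I_cm + Md² = (1/12)ML² + Md² = M·[0.0833333·(0.208)² + (0.28)²] = M·0.082005.
So M = 0.3953 / 0.082005 = 4.8204 kg.

4.82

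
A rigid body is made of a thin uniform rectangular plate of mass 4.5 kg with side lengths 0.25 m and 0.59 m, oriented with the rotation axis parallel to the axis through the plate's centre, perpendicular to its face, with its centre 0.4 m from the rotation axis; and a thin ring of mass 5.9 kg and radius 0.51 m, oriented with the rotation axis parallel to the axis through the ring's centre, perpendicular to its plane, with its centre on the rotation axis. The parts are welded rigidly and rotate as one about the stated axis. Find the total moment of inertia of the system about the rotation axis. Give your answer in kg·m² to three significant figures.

Rectangular plate: I_cm = (1/12)M(a²+b²) = (1/12)(4.5)[(0.25)² + (0.59)²] = 0.15397 kg·m²; centre at d = 0.4 m, so the parallel axis theorem gives I = 0.15397 + (4.5)(0.4)² = 0.87398 kg·m².
Thin ring: I_cm = MR² = (5.9)(0.51)² = 1.5346 kg·m²; axis through the centre, so I = 1.5346 kg·m².
Total I = 0.87398 + 1.5346 = 2.4086 kg·m².

2.41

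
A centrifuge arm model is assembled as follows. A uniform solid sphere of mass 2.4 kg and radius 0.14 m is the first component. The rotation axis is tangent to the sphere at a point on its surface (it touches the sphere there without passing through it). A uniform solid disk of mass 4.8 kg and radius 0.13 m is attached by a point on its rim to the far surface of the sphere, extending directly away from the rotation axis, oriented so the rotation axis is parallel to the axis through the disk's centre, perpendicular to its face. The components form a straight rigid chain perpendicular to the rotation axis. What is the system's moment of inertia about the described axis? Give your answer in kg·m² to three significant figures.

Solid sphere: I_cm = (2/5)MR² = (2/5)(2.4)(0.14)² = 0.018816 kg·m²; centre at d = 0.14 m, so the parallel axis theorem gives I = 0.018816 + (2.4)(0.14)² = 0.065856 kg·m².
Solid disk: I_cm = (1/2)MR² = (1/2)(4.8)(0.13)² = 0.04056 kg·m²; centre at d = 0.14 + 0.14 + 0.13 = 0.41 m, so the parallel axis theorem gives I = 0.04056 + (4.8)(0.41)² = 0.84744 kg·m².
Total I = 0.065856 + 0.84744 = 0.9133 kg·m².

0.913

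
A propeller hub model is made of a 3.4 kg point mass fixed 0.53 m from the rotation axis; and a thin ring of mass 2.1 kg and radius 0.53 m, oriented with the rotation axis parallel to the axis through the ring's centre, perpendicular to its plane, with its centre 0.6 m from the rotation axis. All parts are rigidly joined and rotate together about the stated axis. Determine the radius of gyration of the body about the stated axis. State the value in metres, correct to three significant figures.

0.647

Point mass: I_cm = 0; centre at d = 0.53 m, so the parallel axis theorem gives I = 0 + (3.4)(0.53)² = 0.95506 kg m^2.
Thin ring: I_cm = MR² = (2.1)(0.53)² = 0.58989 kg m^2; centre at d = 0.6 m, so the parallel axis theorem gives I = 0.58989 + (2.1)(0.6)² = 1.3459 kg m^2.
Total I = 2.301 kg m^2; total mass M = 5.5 kg.
k = √(I/M) = √(2.301/5.5) = 0.6468 m.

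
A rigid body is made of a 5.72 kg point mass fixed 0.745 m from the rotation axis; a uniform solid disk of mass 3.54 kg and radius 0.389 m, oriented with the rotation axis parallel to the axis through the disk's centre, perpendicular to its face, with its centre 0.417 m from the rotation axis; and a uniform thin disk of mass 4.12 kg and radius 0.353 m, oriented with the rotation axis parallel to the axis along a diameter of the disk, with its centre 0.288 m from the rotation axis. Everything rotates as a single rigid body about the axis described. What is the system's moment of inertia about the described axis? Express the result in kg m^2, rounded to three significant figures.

4.53

Point mass: I_cm = 0; centre at d = 0.745 m, so I = I_cm + Md² gives I = 0 + (5.72)(0.745)² = 3.1747 kg m^2.
Solid disk: I_cm = (1/2)MR² = (1/2)(3.54)(0.389)² = 0.26784 kg m^2; centre at d = 0.417 m, so I = I_cm + Md² gives I = 0.26784 + (3.54)(0.417)² = 0.88341 kg m^2.
Thin disk: I_cm = (1/4)MR² = (1/4)(4.12)(0.353)² = 0.12835 kg m^2; centre at d = 0.288 m, so I = I_cm + Md² gives I = 0.12835 + (4.12)(0.288)² = 0.47008 kg m^2.
Total I = 3.1747 + 0.88341 + 0.47008 = 4.5282 kg m^2.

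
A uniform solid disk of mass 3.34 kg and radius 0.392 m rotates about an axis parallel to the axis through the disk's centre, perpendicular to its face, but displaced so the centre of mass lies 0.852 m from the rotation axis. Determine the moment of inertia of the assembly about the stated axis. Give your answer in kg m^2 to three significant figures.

I_cm = (1/2)MR² = (1/2)(3.34)(0.392)² = 0.25662 kg m^2; centre at d = 0.852 m, so I = I_cm + Md² gives I = 0.25662 + (3.34)(0.852)² = 2.6811 kg m^2.

2.68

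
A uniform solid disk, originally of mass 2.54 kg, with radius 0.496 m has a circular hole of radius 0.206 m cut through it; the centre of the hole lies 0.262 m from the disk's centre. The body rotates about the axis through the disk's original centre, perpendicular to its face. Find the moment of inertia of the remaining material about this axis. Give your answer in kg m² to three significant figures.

Unpierced body about its centre: I₀ = (1/2)MR² = (1/2)(2.54)(0.496)² = 0.31244 kg m².
The removed disk has mass m = M·(r/R)² = (2.54)(0.206/0.496)² = 0.43813 kg (same uniform areal density).
Its moment of inertia about the rotation axis (parallel-axis theorem): I_hole = (1/2)mr² + md² = (1/2)(0.43813)(0.206)² + (0.43813)(0.262)² = 0.039371 kg m².
Treating the hole as negative mass, I = I₀ − I_hole = 0.31244 − 0.039371 = 0.27307 kg m².

0.273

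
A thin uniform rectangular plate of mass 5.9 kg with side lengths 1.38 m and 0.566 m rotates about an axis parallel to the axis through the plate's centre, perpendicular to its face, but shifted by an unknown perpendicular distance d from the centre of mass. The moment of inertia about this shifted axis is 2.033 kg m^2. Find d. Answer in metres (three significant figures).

About the centre-of-mass axis, I_cm = (1/12)M(a²+b²) = (1/12)(5.9)[(1.38)² + (0.566)²] = 1.0938 kg m^2.
Parallel axis theorem: I = I_cm + Md², so Md² = 2.033 − 1.0938 = 0.93916 kg m^2.
d = √(0.93916 / 5.9) = 0.39897 m.

0.399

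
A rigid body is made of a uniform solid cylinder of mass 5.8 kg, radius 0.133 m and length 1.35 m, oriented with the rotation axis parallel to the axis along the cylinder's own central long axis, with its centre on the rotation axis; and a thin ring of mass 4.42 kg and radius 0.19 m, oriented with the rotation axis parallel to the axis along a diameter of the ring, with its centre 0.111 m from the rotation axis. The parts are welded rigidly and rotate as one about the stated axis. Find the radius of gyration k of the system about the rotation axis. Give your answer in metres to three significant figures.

Solid cylinder: I_cm = (1/2)MR² = (1/2)(5.8)(0.133)² = 0.051298 kg m^2; axis through the centre, so I = 0.051298 kg m^2.
Thin ring: I_cm = (1/2)MR² = (1/2)(4.42)(0.19)² = 0.079781 kg m^2; centre at d = 0.111 m, so the parallel axis theorem gives I = 0.079781 + (4.42)(0.111)² = 0.13424 kg m^2.
Total I = 0.18554 kg m^2; total mass M = 10.22 kg.
k = √(I/M) = √(0.18554/10.22) = 0.13474 m.

0.135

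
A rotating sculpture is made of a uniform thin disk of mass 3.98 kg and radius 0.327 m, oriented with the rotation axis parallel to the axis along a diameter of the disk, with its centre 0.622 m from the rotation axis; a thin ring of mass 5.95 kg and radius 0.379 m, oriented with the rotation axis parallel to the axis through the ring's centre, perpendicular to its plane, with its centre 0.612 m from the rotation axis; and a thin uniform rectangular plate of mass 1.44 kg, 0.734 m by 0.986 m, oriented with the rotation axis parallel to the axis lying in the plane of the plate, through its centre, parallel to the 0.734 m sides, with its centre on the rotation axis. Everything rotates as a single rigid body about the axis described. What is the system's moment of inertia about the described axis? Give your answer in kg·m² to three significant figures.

4.85

Thin disk: I_cm = (1/4)MR² = (1/4)(3.98)(0.327)² = 0.10639 kg·m²; centre at d = 0.622 m, so the parallel axis theorem gives I = 0.10639 + (3.98)(0.622)² = 1.6462 kg·m².
Thin ring: I_cm = MR² = (5.95)(0.379)² = 0.85466 kg·m²; centre at d = 0.612 m, so the parallel axis theorem gives I = 0.85466 + (5.95)(0.612)² = 3.0832 kg·m².
Rectangular plate: I_cm = (1/12)Mb² = (1/12)(1.44)(0.986)² = 0.11666 kg·m²; axis through the centre, so I = 0.11666 kg·m².
Total I = 1.6462 + 3.0832 + 0.11666 = 4.8461 kg·m².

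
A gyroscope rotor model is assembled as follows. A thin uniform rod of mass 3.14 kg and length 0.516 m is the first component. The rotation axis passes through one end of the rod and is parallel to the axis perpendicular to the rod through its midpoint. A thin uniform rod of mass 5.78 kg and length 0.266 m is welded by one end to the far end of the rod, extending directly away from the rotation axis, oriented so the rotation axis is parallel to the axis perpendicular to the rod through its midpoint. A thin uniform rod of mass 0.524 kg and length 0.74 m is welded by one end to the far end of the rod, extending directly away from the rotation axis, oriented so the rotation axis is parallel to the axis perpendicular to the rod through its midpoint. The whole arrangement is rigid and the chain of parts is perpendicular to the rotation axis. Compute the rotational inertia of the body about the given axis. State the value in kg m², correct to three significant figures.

Thin rod: I_cm = (1/12)ML² = (1/12)(3.14)(0.516)² = 0.06967 kg m²; centre at d = 0.258 m, so I = I_cm + Md² gives I = 0.06967 + (3.14)(0.258)² = 0.27868 kg m².
Thin rod: I_cm = (1/12)ML² = (1/12)(5.78)(0.266)² = 0.034081 kg m²; centre at d = 0.258 + 0.258 + 0.133 = 0.649 m, so I = I_cm + Md² gives I = 0.034081 + (5.78)(0.649)² = 2.4686 kg m².
Thin rod: I_cm = (1/12)ML² = (1/12)(0.524)(0.74)² = 0.023912 kg m²; centre at d = 0.258 + 0.258 + 0.133 + 0.133 + 0.37 = 1.152 m, so I = I_cm + Md² gives I = 0.023912 + (0.524)(1.152)² = 0.71931 kg m².
Total I = 0.27868 + 2.4686 + 0.71931 = 3.4666 kg m².

3.47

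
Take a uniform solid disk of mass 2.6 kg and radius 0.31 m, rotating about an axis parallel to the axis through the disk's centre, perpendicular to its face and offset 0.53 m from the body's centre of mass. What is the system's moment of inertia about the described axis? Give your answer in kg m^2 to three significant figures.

0.855

I_cm = (1/2)MR² = (1/2)(2.6)(0.31)² = 0.12493 kg m^2; centre at d = 0.53 m, so I = I_cm + Md² gives I = 0.12493 + (2.6)(0.53)² = 0.85527 kg m^2.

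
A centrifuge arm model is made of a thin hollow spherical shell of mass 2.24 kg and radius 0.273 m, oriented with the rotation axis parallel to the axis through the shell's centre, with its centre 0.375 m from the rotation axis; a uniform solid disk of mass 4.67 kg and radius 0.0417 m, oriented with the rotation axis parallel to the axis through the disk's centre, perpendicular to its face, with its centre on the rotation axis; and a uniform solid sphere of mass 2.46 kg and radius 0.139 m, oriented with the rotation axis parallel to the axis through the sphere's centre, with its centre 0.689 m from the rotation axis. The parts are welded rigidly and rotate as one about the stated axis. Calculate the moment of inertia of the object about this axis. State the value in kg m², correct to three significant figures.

Spherical shell: I_cm = (2/3)MR² = (2/3)(2.24)(0.273)² = 0.1113 kg m²; centre at d = 0.375 m, so I = I_cm + Md² gives I = 0.1113 + (2.24)(0.375)² = 0.4263 kg m².
Solid disk: I_cm = (1/2)MR² = (1/2)(4.67)(0.0417)² = 0.0040603 kg m²; axis through the centre, so I = 0.0040603 kg m².
Solid sphere: I_cm = (2/5)MR² = (2/5)(2.46)(0.139)² = 0.019012 kg m²; centre at d = 0.689 m, so I = I_cm + Md² gives I = 0.019012 + (2.46)(0.689)² = 1.1868 kg m².
Total I = 0.4263 + 0.0040603 + 1.1868 = 1.6172 kg m².

1.62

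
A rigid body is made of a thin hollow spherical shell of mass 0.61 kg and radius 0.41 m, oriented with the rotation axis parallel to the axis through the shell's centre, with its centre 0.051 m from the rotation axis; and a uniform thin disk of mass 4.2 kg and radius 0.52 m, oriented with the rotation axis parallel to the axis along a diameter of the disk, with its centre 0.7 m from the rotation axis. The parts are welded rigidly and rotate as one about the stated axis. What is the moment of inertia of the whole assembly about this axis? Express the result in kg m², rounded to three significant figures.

Spherical shell: I_cm = (2/3)MR² = (2/3)(0.61)(0.41)² = 0.068361 kg m²; centre at d = 0.051 m, so the parallel axis theorem gives I = 0.068361 + (0.61)(0.051)² = 0.069947 kg m².
Thin disk: I_cm = (1/4)MR² = (1/4)(4.2)(0.52)² = 0.28392 kg m²; centre at d = 0.7 m, so the parallel axis theorem gives I = 0.28392 + (4.2)(0.7)² = 2.3419 kg m².
Total I = 0.069947 + 2.3419 = 2.4119 kg m².

2.41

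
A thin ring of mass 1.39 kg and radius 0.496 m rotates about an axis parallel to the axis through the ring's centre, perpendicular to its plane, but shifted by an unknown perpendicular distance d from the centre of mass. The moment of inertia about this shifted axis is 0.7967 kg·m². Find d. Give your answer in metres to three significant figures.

0.572

About the centre-of-mass axis, I_cm = MR² = (1.39)(0.496)² = 0.34196 kg·m².
Parallel axis theorem: I = I_cm + Md², so Md² = 0.7967 − 0.34196 = 0.45474 kg·m².
d = √(0.45474 / 1.39) = 0.57197 m.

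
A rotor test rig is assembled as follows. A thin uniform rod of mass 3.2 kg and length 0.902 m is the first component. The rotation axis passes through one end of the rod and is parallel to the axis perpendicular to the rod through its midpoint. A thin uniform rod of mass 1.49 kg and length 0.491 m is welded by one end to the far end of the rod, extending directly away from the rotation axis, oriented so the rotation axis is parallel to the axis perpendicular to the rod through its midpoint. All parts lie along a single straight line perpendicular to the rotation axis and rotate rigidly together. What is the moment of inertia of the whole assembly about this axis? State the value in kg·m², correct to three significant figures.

Thin rod: I_cm = (1/12)ML² = (1/12)(3.2)(0.902)² = 0.21696 kg·m²; centre at d = 0.451 m, so the parallel axis theorem gives I = 0.21696 + (3.2)(0.451)² = 0.86784 kg·m².
Thin rod: I_cm = (1/12)ML² = (1/12)(1.49)(0.491)² = 0.029934 kg·m²; centre at d = 0.451 + 0.451 + 0.2455 = 1.1475 m, so the parallel axis theorem gives I = 0.029934 + (1.49)(1.1475)² = 1.9919 kg·m².
Total I = 0.86784 + 1.9919 = 2.8597 kg·m².

2.86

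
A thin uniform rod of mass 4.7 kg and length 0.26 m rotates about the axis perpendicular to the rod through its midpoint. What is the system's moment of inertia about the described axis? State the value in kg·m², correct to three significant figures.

0.0265

I_cm = (1/12)ML² = (1/12)(4.7)(0.26)² = 0.026477 kg·m²; axis through the centre, so I = 0.026477 kg·m².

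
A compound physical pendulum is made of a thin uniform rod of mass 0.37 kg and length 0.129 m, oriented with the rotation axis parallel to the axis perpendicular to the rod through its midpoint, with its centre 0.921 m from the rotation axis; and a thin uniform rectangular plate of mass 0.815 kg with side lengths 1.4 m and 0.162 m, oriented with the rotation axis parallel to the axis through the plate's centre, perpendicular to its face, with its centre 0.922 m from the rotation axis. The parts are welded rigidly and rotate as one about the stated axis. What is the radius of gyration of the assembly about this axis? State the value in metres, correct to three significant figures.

0.982

Thin rod: I_cm = (1/12)ML² = (1/12)(0.37)(0.129)² = 0.0005131 kg m²; centre at d = 0.921 m, so I = I_cm + Md² gives I = 0.0005131 + (0.37)(0.921)² = 0.31436 kg m².
Rectangular plate: I_cm = (1/12)M(a²+b²) = (1/12)(0.815)[(1.4)² + (0.162)²] = 0.1349 kg m²; centre at d = 0.922 m, so I = I_cm + Md² gives I = 0.1349 + (0.815)(0.922)² = 0.82772 kg m².
Total I = 1.1421 kg m²; total mass M = 1.185 kg.
k = √(I/M) = √(1.1421/1.185) = 0.98172 m.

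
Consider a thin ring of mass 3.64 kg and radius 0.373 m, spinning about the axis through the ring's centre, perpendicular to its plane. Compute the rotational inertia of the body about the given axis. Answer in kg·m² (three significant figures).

I_cm = MR² = (3.64)(0.373)² = 0.50643 kg·m²; axis through the centre, so I = 0.50643 kg·m².

0.506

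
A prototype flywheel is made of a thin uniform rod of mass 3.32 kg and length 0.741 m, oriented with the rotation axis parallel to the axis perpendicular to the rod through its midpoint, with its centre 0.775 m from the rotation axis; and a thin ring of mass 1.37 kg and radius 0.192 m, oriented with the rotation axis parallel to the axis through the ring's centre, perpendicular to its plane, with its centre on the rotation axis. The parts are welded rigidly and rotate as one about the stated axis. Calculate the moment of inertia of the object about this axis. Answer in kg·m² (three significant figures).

2.20

Thin rod: I_cm = (1/12)ML² = (1/12)(3.32)(0.741)² = 0.15191 kg·m²; centre at d = 0.775 m, so I = I_cm + Md² gives I = 0.15191 + (3.32)(0.775)² = 2.146 kg·m².
Thin ring: I_cm = MR² = (1.37)(0.192)² = 0.050504 kg·m²; axis through the centre, so I = 0.050504 kg·m².
Total I = 2.146 + 0.050504 = 2.1965 kg·m².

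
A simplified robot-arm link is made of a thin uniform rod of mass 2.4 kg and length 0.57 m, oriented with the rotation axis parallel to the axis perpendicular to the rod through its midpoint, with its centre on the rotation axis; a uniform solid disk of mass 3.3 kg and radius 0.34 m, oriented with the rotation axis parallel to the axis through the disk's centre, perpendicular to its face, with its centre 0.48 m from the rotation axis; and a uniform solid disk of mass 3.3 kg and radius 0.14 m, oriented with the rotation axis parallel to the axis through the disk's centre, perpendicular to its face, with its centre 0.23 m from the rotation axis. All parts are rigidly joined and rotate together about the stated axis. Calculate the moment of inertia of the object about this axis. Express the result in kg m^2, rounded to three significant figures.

Thin rod: I_cm = (1/12)ML² = (1/12)(2.4)(0.57)² = 0.06498 kg m^2; axis through the centre, so I = 0.06498 kg m^2.
Solid disk: I_cm = (1/2)MR² = (1/2)(3.3)(0.34)² = 0.19074 kg m^2; centre at d = 0.48 m, so I = I_cm + Md² gives I = 0.19074 + (3.3)(0.48)² = 0.95106 kg m^2.
Solid disk: I_cm = (1/2)MR² = (1/2)(3.3)(0.14)² = 0.03234 kg m^2; centre at d = 0.23 m, so I = I_cm + Md² gives I = 0.03234 + (3.3)(0.23)² = 0.20691 kg m^2.
Total I = 0.06498 + 0.95106 + 0.20691 = 1.2229 kg m^2.

1.22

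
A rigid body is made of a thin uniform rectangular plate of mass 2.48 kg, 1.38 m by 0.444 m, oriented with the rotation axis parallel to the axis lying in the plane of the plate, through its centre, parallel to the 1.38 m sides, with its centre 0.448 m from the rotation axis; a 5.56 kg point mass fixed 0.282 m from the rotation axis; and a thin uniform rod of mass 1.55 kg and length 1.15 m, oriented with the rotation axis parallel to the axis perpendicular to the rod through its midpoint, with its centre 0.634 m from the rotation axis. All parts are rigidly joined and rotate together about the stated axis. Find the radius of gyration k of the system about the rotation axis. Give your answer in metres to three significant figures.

0.430

Rectangular plate: I_cm = (1/12)Mb² = (1/12)(2.48)(0.444)² = 0.040741 kg m^2; centre at d = 0.448 m, so I = I_cm + Md² gives I = 0.040741 + (2.48)(0.448)² = 0.53849 kg m^2.
Point mass: I_cm = 0; centre at d = 0.282 m, so I = I_cm + Md² gives I = 0 + (5.56)(0.282)² = 0.44215 kg m^2.
Thin rod: I_cm = (1/12)ML² = (1/12)(1.55)(1.15)² = 0.17082 kg m^2; centre at d = 0.634 m, so I = I_cm + Md² gives I = 0.17082 + (1.55)(0.634)² = 0.79385 kg m^2.
Total I = 1.7745 kg m^2; total mass M = 9.59 kg.
k = √(I/M) = √(1.7745/9.59) = 0.43016 m.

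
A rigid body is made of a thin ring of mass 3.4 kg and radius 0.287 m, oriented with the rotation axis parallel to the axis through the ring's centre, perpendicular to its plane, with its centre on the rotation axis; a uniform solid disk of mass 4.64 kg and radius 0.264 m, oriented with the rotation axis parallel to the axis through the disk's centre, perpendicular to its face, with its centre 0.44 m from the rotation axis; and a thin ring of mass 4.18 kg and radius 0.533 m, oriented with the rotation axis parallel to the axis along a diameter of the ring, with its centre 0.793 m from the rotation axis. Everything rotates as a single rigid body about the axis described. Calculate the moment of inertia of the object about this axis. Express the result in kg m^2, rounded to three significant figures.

4.56

Thin ring: I_cm = MR² = (3.4)(0.287)² = 0.28005 kg m^2; axis through the centre, so I = 0.28005 kg m^2.
Solid disk: I_cm = (1/2)MR² = (1/2)(4.64)(0.264)² = 0.16169 kg m^2; centre at d = 0.44 m, so the parallel axis theorem gives I = 0.16169 + (4.64)(0.44)² = 1.06 kg m^2.
Thin ring: I_cm = (1/2)MR² = (1/2)(4.18)(0.533)² = 0.59375 kg m^2; centre at d = 0.793 m, so the parallel axis theorem gives I = 0.59375 + (4.18)(0.793)² = 3.2223 kg m^2.
Total I = 0.28005 + 1.06 + 3.2223 = 4.5624 kg m^2.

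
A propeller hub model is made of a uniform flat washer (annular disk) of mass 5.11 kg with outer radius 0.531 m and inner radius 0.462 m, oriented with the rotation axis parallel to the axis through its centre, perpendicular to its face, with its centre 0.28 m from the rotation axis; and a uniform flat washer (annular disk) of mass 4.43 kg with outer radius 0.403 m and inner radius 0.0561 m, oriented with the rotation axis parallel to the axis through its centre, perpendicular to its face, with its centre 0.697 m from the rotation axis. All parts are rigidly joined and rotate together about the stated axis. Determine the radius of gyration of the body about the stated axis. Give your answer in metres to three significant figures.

0.662

Annular disk: I_cm = (1/2)M(R²+r²) = (1/2)(5.11)[(0.531)² + (0.462)²] = 1.2658 kg·m²; centre at d = 0.28 m, so I = I_cm + Md² gives I = 1.2658 + (5.11)(0.28)² = 1.6664 kg·m².
Annular disk: I_cm = (1/2)M(R²+r²) = (1/2)(4.43)[(0.403)² + (0.0561)²] = 0.36671 kg·m²; centre at d = 0.697 m, so I = I_cm + Md² gives I = 0.36671 + (4.43)(0.697)² = 2.5188 kg·m².
Total I = 4.1852 kg·m²; total mass M = 9.54 kg.
k = √(I/M) = √(4.1852/9.54) = 0.66235 m.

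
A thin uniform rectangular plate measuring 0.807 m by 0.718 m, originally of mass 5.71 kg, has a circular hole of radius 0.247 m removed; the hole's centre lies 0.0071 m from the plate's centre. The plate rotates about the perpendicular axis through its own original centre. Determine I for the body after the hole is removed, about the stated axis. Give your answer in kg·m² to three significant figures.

0.497

Unpierced body about its centre: I₀ = (1/12)M(a²+b²) = (1/12)(5.71)[(0.807)² + (0.718)²] = 0.55519 kg·m².
The removed disk has mass m = M·πr²/(ab) = (5.71)·π(0.247)²/(0.807·0.718) = 1.8888 kg (same uniform areal density).
Its moment of inertia about the rotation axis (parallel-axis theorem): I_hole = (1/2)mr² + md² = (1/2)(1.8888)(0.247)² + (1.8888)(0.0071)² = 0.057712 kg·m².
Treating the hole as negative mass, I = I₀ − I_hole = 0.55519 − 0.057712 = 0.49748 kg·m².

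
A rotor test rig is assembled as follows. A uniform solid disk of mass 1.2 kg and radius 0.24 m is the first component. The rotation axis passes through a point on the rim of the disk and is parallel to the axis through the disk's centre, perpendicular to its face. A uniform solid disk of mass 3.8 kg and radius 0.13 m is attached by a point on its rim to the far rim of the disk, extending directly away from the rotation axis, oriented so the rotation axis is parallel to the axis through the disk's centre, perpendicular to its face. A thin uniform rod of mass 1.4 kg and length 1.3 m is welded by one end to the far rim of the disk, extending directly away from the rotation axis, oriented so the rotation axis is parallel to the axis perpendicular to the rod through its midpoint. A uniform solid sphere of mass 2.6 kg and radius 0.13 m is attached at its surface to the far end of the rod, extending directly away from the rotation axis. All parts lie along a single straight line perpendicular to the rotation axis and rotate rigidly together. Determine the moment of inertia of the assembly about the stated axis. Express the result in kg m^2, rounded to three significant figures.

16.7

Solid disk: I_cm = (1/2)MR² = (1/2)(1.2)(0.24)² = 0.03456 kg m^2; centre at d = 0.24 m, so the parallel axis theorem gives I = 0.03456 + (1.2)(0.24)² = 0.10368 kg m^2.
Solid disk: I_cm = (1/2)MR² = (1/2)(3.8)(0.13)² = 0.03211 kg m^2; centre at d = 0.24 + 0.24 + 0.13 = 0.61 m, so the parallel axis theorem gives I = 0.03211 + (3.8)(0.61)² = 1.4461 kg m^2.
Thin rod: I_cm = (1/12)ML² = (1/12)(1.4)(1.3)² = 0.19717 kg m^2; centre at d = 0.24 + 0.24 + 0.13 + 0.13 + 0.65 = 1.39 m, so the parallel axis theorem gives I = 0.19717 + (1.4)(1.39)² = 2.9021 kg m^2.
Solid sphere: I_cm = (2/5)MR² = (2/5)(2.6)(0.13)² = 0.017576 kg m^2; centre at d = 0.24 + 0.24 + 0.13 + 0.13 + 0.65 + 0.65 + 0.13 = 2.17 m, so the parallel axis theorem gives I = 0.017576 + (2.6)(2.17)² = 12.261 kg m^2.
Total I = 0.10368 + 1.4461 + 2.9021 + 12.261 = 16.713 kg m^2.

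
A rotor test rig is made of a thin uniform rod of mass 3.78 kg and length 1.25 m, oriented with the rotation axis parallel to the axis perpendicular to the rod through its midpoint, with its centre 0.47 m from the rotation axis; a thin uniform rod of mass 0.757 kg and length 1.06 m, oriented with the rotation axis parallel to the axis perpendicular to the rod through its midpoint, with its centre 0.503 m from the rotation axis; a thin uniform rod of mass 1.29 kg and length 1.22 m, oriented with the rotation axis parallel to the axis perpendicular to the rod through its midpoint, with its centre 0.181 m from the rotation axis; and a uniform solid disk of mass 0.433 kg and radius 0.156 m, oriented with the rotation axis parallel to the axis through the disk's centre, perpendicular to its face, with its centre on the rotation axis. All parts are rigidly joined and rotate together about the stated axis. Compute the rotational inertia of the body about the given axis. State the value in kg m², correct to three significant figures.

1.80

Thin rod: I_cm = (1/12)ML² = (1/12)(3.78)(1.25)² = 0.49219 kg m²; centre at d = 0.47 m, so the parallel axis theorem gives I = 0.49219 + (3.78)(0.47)² = 1.3272 kg m².
Thin rod: I_cm = (1/12)ML² = (1/12)(0.757)(1.06)² = 0.07088 kg m²; centre at d = 0.503 m, so the parallel axis theorem gives I = 0.07088 + (0.757)(0.503)² = 0.26241 kg m².
Thin rod: I_cm = (1/12)ML² = (1/12)(1.29)(1.22)² = 0.16 kg m²; centre at d = 0.181 m, so the parallel axis theorem gives I = 0.16 + (1.29)(0.181)² = 0.20226 kg m².
Solid disk: I_cm = (1/2)MR² = (1/2)(0.433)(0.156)² = 0.0052687 kg m²; axis through the centre, so I = 0.0052687 kg m².
Total I = 1.3272 + 0.26241 + 0.20226 + 0.0052687 = 1.7971 kg m².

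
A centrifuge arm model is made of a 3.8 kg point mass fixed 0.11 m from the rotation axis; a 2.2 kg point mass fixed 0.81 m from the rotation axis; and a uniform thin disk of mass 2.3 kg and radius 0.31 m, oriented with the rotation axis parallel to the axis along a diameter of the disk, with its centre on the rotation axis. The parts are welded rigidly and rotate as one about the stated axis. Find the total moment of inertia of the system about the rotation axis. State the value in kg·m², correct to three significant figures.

1.54

Point mass: I_cm = 0; centre at d = 0.11 m, so the parallel axis theorem gives I = 0 + (3.8)(0.11)² = 0.04598 kg·m².
Point mass: I_cm = 0; centre at d = 0.81 m, so the parallel axis theorem gives I = 0 + (2.2)(0.81)² = 1.4434 kg·m².
Thin disk: I_cm = (1/4)MR² = (1/4)(2.3)(0.31)² = 0.055258 kg·m²; axis through the centre, so I = 0.055258 kg·m².
Total I = 0.04598 + 1.4434 + 0.055258 = 1.5447 kg·m².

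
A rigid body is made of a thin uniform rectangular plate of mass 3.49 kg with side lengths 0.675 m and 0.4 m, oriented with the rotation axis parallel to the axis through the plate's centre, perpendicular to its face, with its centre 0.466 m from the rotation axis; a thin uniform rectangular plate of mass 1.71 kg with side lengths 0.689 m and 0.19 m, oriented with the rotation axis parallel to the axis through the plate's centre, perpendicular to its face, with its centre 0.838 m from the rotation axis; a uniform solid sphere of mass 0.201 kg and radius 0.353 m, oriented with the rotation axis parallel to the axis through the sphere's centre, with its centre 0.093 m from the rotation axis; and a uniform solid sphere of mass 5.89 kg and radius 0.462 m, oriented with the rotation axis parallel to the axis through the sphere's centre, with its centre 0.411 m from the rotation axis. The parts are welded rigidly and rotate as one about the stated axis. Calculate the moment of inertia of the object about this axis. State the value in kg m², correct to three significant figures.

3.72

Rectangular plate: I_cm = (1/12)M(a²+b²) = (1/12)(3.49)[(0.675)² + (0.4)²] = 0.17904 kg m²; centre at d = 0.466 m, so I = I_cm + Md² gives I = 0.17904 + (3.49)(0.466)² = 0.93692 kg m².
Rectangular plate: I_cm = (1/12)M(a²+b²) = (1/12)(1.71)[(0.689)² + (0.19)²] = 0.072792 kg m²; centre at d = 0.838 m, so I = I_cm + Md² gives I = 0.072792 + (1.71)(0.838)² = 1.2736 kg m².
Solid sphere: I_cm = (2/5)MR² = (2/5)(0.201)(0.353)² = 0.010019 kg m²; centre at d = 0.093 m, so I = I_cm + Md² gives I = 0.010019 + (0.201)(0.093)² = 0.011757 kg m².
Solid sphere: I_cm = (2/5)MR² = (2/5)(5.89)(0.462)² = 0.50287 kg m²; centre at d = 0.411 m, so I = I_cm + Md² gives I = 0.50287 + (5.89)(0.411)² = 1.4978 kg m².
Total I = 0.93692 + 1.2736 + 0.011757 + 1.4978 = 3.7201 kg m².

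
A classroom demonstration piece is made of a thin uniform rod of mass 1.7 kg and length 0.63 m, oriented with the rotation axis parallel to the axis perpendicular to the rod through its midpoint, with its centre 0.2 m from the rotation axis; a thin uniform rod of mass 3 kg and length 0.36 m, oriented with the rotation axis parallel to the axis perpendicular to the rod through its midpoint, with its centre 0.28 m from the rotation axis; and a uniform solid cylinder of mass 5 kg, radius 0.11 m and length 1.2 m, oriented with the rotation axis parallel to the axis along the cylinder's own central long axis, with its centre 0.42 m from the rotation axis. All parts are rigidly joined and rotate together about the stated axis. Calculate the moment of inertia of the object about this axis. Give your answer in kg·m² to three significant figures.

1.30

Thin rod: I_cm = (1/12)ML² = (1/12)(1.7)(0.63)² = 0.056227 kg·m²; centre at d = 0.2 m, so I = I_cm + Md² gives I = 0.056227 + (1.7)(0.2)² = 0.12423 kg·m².
Thin rod: I_cm = (1/12)ML² = (1/12)(3)(0.36)² = 0.0324 kg·m²; centre at d = 0.28 m, so I = I_cm + Md² gives I = 0.0324 + (3)(0.28)² = 0.2676 kg·m².
Solid cylinder: I_cm = (1/2)MR² = (1/2)(5)(0.11)² = 0.03025 kg·m²; centre at d = 0.42 m, so I = I_cm + Md² gives I = 0.03025 + (5)(0.42)² = 0.91225 kg·m².
Total I = 0.12423 + 0.2676 + 0.91225 = 1.3041 kg·m².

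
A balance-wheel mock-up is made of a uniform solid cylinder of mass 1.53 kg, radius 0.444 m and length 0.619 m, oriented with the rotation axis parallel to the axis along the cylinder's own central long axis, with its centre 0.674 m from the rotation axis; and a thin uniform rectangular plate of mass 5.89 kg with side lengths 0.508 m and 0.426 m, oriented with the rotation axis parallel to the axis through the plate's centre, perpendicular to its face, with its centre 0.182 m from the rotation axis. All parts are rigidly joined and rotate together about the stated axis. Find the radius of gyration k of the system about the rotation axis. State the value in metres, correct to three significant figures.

0.412

Solid cylinder: I_cm = (1/2)MR² = (1/2)(1.53)(0.444)² = 0.15081 kg m^2; centre at d = 0.674 m, so the parallel axis theorem gives I = 0.15081 + (1.53)(0.674)² = 0.84585 kg m^2.
Rectangular plate: I_cm = (1/12)M(a²+b²) = (1/12)(5.89)[(0.508)² + (0.426)²] = 0.21574 kg m^2; centre at d = 0.182 m, so the parallel axis theorem gives I = 0.21574 + (5.89)(0.182)² = 0.41084 kg m^2.
Total I = 1.2567 kg m^2; total mass M = 7.42 kg.
k = √(I/M) = √(1.2567/7.42) = 0.41154 m.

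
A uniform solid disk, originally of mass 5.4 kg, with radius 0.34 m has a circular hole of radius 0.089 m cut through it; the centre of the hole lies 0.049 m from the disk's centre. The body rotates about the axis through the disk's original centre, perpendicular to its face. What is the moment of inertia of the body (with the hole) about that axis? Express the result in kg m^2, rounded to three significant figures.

0.310

Unpierced body about its centre: I₀ = (1/2)MR² = (1/2)(5.4)(0.34)² = 0.31212 kg m^2.
The removed disk has mass m = M·(r/R)² = (5.4)(0.089/0.34)² = 0.37001 kg (same uniform areal density).
Its moment of inertia about the rotation axis (parallel-axis theorem): I_hole = (1/2)mr² + md² = (1/2)(0.37001)(0.089)² + (0.37001)(0.049)² = 0.0023538 kg m^2.
Treating the hole as negative mass, I = I₀ − I_hole = 0.31212 − 0.0023538 = 0.30977 kg m^2.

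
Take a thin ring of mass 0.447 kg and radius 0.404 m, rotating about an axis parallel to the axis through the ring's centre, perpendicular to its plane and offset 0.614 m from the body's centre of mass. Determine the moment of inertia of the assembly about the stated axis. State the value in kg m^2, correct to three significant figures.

0.241

I_cm = MR² = (0.447)(0.404)² = 0.072958 kg m^2; centre at d = 0.614 m, so the parallel axis theorem gives I = 0.072958 + (0.447)(0.614)² = 0.24147 kg m^2.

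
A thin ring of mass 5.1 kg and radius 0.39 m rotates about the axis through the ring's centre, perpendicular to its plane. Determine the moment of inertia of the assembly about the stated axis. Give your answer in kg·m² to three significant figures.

0.776

I_cm = MR² = (5.1)(0.39)² = 0.77571 kg·m²; axis through the centre, so I = 0.77571 kg·m².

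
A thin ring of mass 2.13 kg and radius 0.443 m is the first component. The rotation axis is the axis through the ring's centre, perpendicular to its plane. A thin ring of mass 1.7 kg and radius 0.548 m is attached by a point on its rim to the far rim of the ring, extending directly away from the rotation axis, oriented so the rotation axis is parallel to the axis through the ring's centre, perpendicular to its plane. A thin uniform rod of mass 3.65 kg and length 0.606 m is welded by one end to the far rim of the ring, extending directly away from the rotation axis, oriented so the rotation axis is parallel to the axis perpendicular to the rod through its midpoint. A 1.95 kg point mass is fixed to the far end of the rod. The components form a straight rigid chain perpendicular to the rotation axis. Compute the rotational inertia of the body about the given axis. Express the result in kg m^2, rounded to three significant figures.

Thin ring: I_cm = MR² = (2.13)(0.443)² = 0.41801 kg m^2; axis through the centre, so I = 0.41801 kg m^2.
Thin ring: I_cm = MR² = (1.7)(0.548)² = 0.51052 kg m^2; centre at d = 0.443 + 0.548 = 0.991 m, so I = I_cm + Md² gives I = 0.51052 + (1.7)(0.991)² = 2.1801 kg m^2.
Thin rod: I_cm = (1/12)ML² = (1/12)(3.65)(0.606)² = 0.1117 kg m^2; centre at d = 0.443 + 0.548 + 0.548 + 0.303 = 1.842 m, so I = I_cm + Md² gives I = 0.1117 + (3.65)(1.842)² = 12.496 kg m^2.
Point mass: I_cm = 0; centre at d = 0.443 + 0.548 + 0.548 + 0.303 + 0.303 = 2.145 m, so I = I_cm + Md² gives I = 0 + (1.95)(2.145)² = 8.972 kg m^2.
Total I = 0.41801 + 2.1801 + 12.496 + 8.972 = 24.066 kg m^2.

24.1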